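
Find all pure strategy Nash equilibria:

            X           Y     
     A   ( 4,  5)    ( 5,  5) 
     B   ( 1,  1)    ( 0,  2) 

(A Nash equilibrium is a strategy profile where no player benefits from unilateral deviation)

Nash equilibrium: (A, X), (A, Y)

Work:
Best responses:
  P1 vs X: payoffs [4, 1] → best response A (payoff 4)
  P1 vs Y: payoffs [5, 0] → best response A (payoff 5)
  P2 vs A: payoffs [5, 5] → best response X/Y (payoff 5)
  P2 vs B: payoffs [1, 2] → best response Y (payoff 2)
Mutual best responses: (A,X), (A,Y) → Nash equilibria.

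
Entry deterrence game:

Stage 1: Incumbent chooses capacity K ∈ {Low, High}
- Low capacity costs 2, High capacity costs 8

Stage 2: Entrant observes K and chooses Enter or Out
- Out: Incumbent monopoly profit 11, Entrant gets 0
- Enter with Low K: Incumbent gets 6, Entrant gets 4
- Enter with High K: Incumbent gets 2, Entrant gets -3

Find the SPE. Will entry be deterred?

SPE: (Low, Enter|Low, Out|High); Entry not deterred. Incumbent net profit = 4, Entrant gets 4

Work:
After Low K: Entrant enters (4 > 0)
After High K: Entrant stays out (-3 < 0)
Incumbent: Low → 6−2=4, High → 11−8=3
Incumbent chooses Low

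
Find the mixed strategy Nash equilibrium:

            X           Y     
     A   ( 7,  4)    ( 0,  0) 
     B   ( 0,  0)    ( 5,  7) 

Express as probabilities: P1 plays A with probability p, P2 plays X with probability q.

p = 0.6364, q = 0.4167

Work:
Find probabilities that make opponent indifferent:
P2 chooses q to make P1 indifferent between A and B
P1 chooses p to make P2 indifferent between X and Y
Mixed NE: P1 plays (A: 0.6364, B: 0.3636), P2 plays (X: 0.4167, Y: 0.5833)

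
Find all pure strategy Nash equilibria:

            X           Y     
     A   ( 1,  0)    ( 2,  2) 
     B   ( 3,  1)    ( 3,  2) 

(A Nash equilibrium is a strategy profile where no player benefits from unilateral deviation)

Nash equilibrium: (B, Y)

Work:
Best responses:
  P1 vs X: payoffs [1, 3] → best response B (payoff 3)
  P1 vs Y: payoffs [2, 3] → best response B (payoff 3)
  P2 vs A: payoffs [0, 2] → best response Y (payoff 2)
  P2 vs B: payoffs [1, 2] → best response Y (payoff 2)
Mutual best responses: (B,Y) → Nash equilibria.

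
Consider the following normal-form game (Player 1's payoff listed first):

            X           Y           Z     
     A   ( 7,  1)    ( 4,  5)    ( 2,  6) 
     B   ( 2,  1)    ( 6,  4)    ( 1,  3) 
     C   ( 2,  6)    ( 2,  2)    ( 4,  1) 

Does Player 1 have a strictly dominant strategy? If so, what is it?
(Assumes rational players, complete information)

No strictly dominant strategy exists for Player 1

Work:
A strategy strictly dominates another if it gives a strictly higher payoff against every opponent action. Compare each pair of P1's strategies column-by-column:
  A vs B: [7 vs 2, 4 vs 6, 2 vs 1] → A does not strictly dominate B (column Y: 4 ≤ 6)
  A vs C: [7 vs 2, 4 vs 2, 2 vs 4] → A does not strictly dominate C (column Z: 2 ≤ 4)
  B vs A: [2 vs 7, 6 vs 4, 1 vs 2] → B does not strictly dominate A (column X: 2 ≤ 7)
  B vs C: [2 vs 2, 6 vs 2, 1 vs 4] → B does not strictly dominate C (column X: 2 ≤ 2)
  C vs A: [2 vs 7, 2 vs 4, 4 vs 2] → C does not strictly dominate A (column X: 2 ≤ 7)
  C vs B: [2 vs 2, 2 vs 6, 4 vs 1] → C does not strictly dominate B (column X: 2 ≤ 2)
No single strategy strictly dominates all others → no strictly dominant strategy.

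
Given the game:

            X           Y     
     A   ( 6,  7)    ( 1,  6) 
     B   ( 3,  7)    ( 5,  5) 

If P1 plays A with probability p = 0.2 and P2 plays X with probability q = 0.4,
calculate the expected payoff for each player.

E[P1] = 3.96, E[P2] = 5.92

Work:
E[P1] = p·q·π₁(A,X) + p·(1-q)·π₁(A,Y) + (1-p)·q·π₁(B,X) + (1-p)·(1-q)·π₁(B,Y)
= 0.2·0.4·6 + 0.2·0.6·1 + 0.8·0.4·3 + 0.8·0.6·5
= 3.96

E[P2] = 5.92 (similar calculation)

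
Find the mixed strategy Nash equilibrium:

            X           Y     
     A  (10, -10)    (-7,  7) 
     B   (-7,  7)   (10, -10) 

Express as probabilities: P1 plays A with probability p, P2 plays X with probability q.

p = 0.5, q = 0.5

Work:
Find probabilities that make opponent indifferent:
P2 chooses q to make P1 indifferent between A and B
P1 chooses p to make P2 indifferent between X and Y
Mixed NE: P1 plays (A: 0.5, B: 0.5), P2 plays (X: 0.5, Y: 0.5)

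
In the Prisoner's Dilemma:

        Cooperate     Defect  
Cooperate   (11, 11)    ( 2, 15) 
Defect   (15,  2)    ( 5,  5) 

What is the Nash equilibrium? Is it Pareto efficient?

(Defect, Defect) is NE; not Pareto efficient

Work:
Defect dominates Cooperate for both players:
If P2 cooperates: Defect (15) > Cooperate (11)
If P2 defects: Defect (5) > Cooperate (2)
NE: (Defect, Defect) with payoff (5, 5)
But (Cooperate, Cooperate) = (11, 11) Pareto dominates (5, 5)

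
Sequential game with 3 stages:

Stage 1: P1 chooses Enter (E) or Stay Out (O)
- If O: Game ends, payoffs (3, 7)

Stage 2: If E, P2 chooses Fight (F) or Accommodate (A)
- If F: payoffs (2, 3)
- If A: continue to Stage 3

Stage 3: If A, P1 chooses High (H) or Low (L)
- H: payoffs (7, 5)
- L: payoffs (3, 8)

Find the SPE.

SPE: (E, A, H); Outcome (7, 5)

Work:
Stage 3: P1 chooses H (7 vs 3)
Stage 2: P2: F->3, A->5 (anticipating H). Choose A
Stage 1: P1: O->3, E->7 (anticipating A, H). Choose E
SPE path: E -> A -> H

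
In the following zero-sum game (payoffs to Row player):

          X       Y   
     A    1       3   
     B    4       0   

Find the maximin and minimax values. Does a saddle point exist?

Maximin = 1, Minimax = 3, Saddle: False

Work:
Row minimums: [1, 0] → maximin = 1
Column maximums: [4, 3] → minimax = 3
No saddle point (maximin ≠ minimax). Mixed strategy needed.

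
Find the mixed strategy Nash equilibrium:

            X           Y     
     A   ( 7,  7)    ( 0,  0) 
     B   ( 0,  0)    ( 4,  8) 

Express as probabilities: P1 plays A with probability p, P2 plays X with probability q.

p = 0.5333, q = 0.3636

Work:
Find probabilities that make opponent indifferent:
P2 chooses q to make P1 indifferent between A and B
P1 chooses p to make P2 indifferent between X and Y
Mixed NE: P1 plays (A: 0.5333, B: 0.4667), P2 plays (X: 0.3636, Y: 0.6364)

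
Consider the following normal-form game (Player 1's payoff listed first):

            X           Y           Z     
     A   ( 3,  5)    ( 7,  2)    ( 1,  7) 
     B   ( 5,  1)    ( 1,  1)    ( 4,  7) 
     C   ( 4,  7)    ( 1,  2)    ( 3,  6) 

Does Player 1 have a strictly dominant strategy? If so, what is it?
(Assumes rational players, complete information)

No strictly dominant strategy exists for Player 1

Work:
A strategy strictly dominates another if it gives a strictly higher payoff against every opponent action. Compare each pair of P1's strategies column-by-column:
  A vs B: [3 vs 5, 7 vs 1, 1 vs 4] → A does not strictly dominate B (column X: 3 ≤ 5)
  A vs C: [3 vs 4, 7 vs 1, 1 vs 3] → A does not strictly dominate C (column X: 3 ≤ 4)
  B vs A: [5 vs 3, 1 vs 7, 4 vs 1] → B does not strictly dominate A (column Y: 1 ≤ 7)
  B vs C: [5 vs 4, 1 vs 1, 4 vs 3] → B does not strictly dominate C (column Y: 1 ≤ 1)
  C vs A: [4 vs 3, 1 vs 7, 3 vs 1] → C does not strictly dominate A (column Y: 1 ≤ 7)
  C vs B: [4 vs 5, 1 vs 1, 3 vs 4] → C does not strictly dominate B (column X: 4 ≤ 5)
No single strategy strictly dominates all others → no strictly dominant strategy.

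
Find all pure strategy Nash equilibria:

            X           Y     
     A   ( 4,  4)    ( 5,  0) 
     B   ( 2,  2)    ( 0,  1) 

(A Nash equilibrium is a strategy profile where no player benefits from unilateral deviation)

Nash equilibrium: (A, X)

Work:
Best responses:
  P1 vs X: payoffs [4, 2] → best response A (payoff 4)
  P1 vs Y: payoffs [5, 0] → best response A (payoff 5)
  P2 vs A: payoffs [4, 0] → best response X (payoff 4)
  P2 vs B: payoffs [2, 1] → best response X (payoff 2)
Mutual best responses: (A,X) → Nash equilibria.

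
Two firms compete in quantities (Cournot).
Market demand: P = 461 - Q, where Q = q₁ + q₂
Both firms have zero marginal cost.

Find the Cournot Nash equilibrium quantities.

q₁* = q₂* = 153.67; P* = 153.67

Work:
Profit: π_i = P·q_i = (a - q_i - q_j)·q_i
FOC: ∂π_i/∂q_i = a - 2q_i - q_j = 0
Reaction function: q_i = (461 - q_j)/2
Symmetry: q* = 461/3 = 153.67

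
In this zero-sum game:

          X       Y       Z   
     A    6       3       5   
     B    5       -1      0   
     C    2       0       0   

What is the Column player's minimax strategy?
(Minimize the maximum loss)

Column should play Y, value = 3

Work:
Column player minimizes Row's maximum payoff:
Column X: max payoff to Row = 6
Column Y: max payoff to Row = 3
Column Z: max payoff to Row = 5
Minimum is 3, achieved by column Y.
Minimax strategy: Y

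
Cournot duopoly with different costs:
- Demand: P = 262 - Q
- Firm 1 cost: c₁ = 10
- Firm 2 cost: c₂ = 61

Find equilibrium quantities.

q₁* = 101.0, q₂* = 50.0

Work:
Reaction: q₁ = (262 - 10 - q₂)/2
Reaction: q₂ = (262 - 61 - q₁)/2
Solve simultaneously:
q₁* = (262 - 2×10 + 61)/3 = 101.0
q₂* = (262 - 2×61 + 10)/3 = 50.0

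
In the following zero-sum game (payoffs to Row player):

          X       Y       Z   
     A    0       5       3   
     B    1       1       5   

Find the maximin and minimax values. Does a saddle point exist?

Maximin = 1, Minimax = 1, Saddle: True

Work:
Row minimums: [0, 1] → maximin = 1
Column maximums: [1, 5, 5] → minimax = 1
Saddle point exists! Game value = 1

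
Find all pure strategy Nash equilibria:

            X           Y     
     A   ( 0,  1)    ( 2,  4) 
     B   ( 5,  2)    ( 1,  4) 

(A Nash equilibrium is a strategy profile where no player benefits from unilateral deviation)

Nash equilibrium: (A, Y)

Work:
Best responses:
  P1 vs X: payoffs [0, 5] → best response B (payoff 5)
  P1 vs Y: payoffs [2, 1] → best response A (payoff 2)
  P2 vs A: payoffs [1, 4] → best response Y (payoff 4)
  P2 vs B: payoffs [2, 4] → best response Y (payoff 4)
Mutual best responses: (A,Y) → Nash equilibria.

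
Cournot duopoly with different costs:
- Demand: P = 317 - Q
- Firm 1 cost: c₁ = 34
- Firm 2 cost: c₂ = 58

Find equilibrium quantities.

q₁* = 102.33, q₂* = 78.33

Work:
Reaction: q₁ = (317 - 34 - q₂)/2
Reaction: q₂ = (317 - 58 - q₁)/2
Solve simultaneously:
q₁* = (317 - 2×34 + 58)/3 = 102.33
q₂* = (317 - 2×58 + 34)/3 = 78.33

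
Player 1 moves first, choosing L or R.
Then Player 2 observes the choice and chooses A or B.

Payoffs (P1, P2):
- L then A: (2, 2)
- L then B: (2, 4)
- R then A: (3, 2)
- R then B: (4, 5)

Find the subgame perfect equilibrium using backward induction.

P1 plays R, P2 plays B after L and B after R; Payoff (4, 5)

Work:
Backward induction:
After L: P2 chooses B → P1 gets 2
After R: P2 chooses B → P1 gets 4
P1 chooses R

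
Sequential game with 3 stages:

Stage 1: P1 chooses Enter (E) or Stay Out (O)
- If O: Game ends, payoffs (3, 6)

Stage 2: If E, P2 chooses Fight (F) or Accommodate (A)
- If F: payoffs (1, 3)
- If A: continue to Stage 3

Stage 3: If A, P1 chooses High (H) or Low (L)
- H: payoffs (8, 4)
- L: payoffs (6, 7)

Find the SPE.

SPE: (E, A, H); Outcome (8, 4)

Work:
Stage 3: P1 chooses H (8 vs 6)
Stage 2: P2: F->3, A->4 (anticipating H). Choose A
Stage 1: P1: O->3, E->8 (anticipating A, H). Choose E
SPE path: E -> A -> H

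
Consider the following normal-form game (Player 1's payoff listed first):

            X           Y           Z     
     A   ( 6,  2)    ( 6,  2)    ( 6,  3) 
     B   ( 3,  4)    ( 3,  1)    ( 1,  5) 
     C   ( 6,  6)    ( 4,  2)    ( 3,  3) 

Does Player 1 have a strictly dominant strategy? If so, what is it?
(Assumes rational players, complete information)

No strictly dominant strategy exists for Player 1

Work:
A strategy strictly dominates another if it gives a strictly higher payoff against every opponent action. Compare each pair of P1's strategies column-by-column:
  A vs B: [6 vs 3, 6 vs 3, 6 vs 1] → A strictly dominates B
  A vs C: [6 vs 6, 6 vs 4, 6 vs 3] → A does not strictly dominate C (column X: 6 ≤ 6)
  B vs A: [3 vs 6, 3 vs 6, 1 vs 6] → B does not strictly dominate A (column X: 3 ≤ 6)
  B vs C: [3 vs 6, 3 vs 4, 1 vs 3] → B does not strictly dominate C (column X: 3 ≤ 6)
  C vs A: [6 vs 6, 4 vs 6, 3 vs 6] → C does not strictly dominate A (column X: 6 ≤ 6)
  C vs B: [6 vs 3, 4 vs 3, 3 vs 1] → C strictly dominates B
No single strategy strictly dominates all others → no strictly dominant strategy.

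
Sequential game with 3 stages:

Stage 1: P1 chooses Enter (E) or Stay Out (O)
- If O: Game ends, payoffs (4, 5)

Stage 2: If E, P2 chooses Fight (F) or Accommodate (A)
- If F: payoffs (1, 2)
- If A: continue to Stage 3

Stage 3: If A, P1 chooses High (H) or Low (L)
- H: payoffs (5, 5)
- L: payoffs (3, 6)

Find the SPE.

SPE: (E, A, H); Outcome (5, 5)

Work:
Stage 3: P1 chooses H (5 vs 3)
Stage 2: P2: F->2, A->5 (anticipating H). Choose A
Stage 1: P1: O->4, E->5 (anticipating A, H). Choose E
SPE path: E -> A -> H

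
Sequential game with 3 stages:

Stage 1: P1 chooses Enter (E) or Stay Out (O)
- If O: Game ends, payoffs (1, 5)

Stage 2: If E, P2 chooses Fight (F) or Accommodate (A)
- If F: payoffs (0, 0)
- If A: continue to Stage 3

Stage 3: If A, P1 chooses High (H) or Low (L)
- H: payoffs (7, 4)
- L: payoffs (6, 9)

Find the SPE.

SPE: (E, A, H); Outcome (7, 4)

Work:
Stage 3: P1 chooses H (7 vs 6)
Stage 2: P2: F->0, A->4 (anticipating H). Choose A
Stage 1: P1: O->1, E->7 (anticipating A, H). Choose E
SPE path: E -> A -> H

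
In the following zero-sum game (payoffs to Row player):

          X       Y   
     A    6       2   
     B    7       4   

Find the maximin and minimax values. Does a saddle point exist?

Maximin = 4, Minimax = 4, Saddle: True

Work:
Row minimums: [2, 4] → maximin = 4
Column maximums: [7, 4] → minimax = 4
Saddle point exists! Game value = 4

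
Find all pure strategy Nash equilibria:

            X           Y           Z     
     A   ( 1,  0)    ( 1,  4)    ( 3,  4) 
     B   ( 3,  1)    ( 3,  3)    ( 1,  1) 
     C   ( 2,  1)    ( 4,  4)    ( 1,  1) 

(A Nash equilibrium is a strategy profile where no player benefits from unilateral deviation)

Nash equilibrium: (A, Z), (C, Y)

Work:
Best responses:
  P1 vs X: payoffs [1, 3, 2] → best response B (payoff 3)
  P1 vs Y: payoffs [1, 3, 4] → best response C (payoff 4)
  P1 vs Z: payoffs [3, 1, 1] → best response A (payoff 3)
  P2 vs A: payoffs [0, 4, 4] → best response Y/Z (payoff 4)
  P2 vs B: payoffs [1, 3, 1] → best response Y (payoff 3)
  P2 vs C: payoffs [1, 4, 1] → best response Y (payoff 4)
Mutual best responses: (A,Z), (C,Y) → Nash equilibria.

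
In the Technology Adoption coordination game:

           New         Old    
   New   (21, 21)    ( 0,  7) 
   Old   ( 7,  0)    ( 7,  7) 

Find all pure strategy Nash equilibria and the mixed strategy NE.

Pure NE: (New, New) and (Old, Old); Mixed NE: p = 0.3333, q = 0.3333

Work:
Check pure NE:
(New, New): (21, 21) - no unilateral deviation beneficial
(Old, Old): (7, 7) - no unilateral deviation beneficial
Mixed NE: P1 plays New with p = 0.3333, P2 plays New with q = 0.3333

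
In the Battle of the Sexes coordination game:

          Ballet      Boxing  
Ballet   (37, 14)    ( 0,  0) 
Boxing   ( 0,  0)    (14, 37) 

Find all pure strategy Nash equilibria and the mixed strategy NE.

Pure NE: (Ballet, Ballet) and (Boxing, Boxing); Mixed NE: p = 0.7255, q = 0.2745

Work:
Check pure NE:
(Ballet, Ballet): (37, 14) - no unilateral deviation beneficial
(Boxing, Boxing): (14, 37) - no unilateral deviation beneficial
Mixed NE: P1 plays Ballet with p = 0.7255, P2 plays Ballet with q = 0.2745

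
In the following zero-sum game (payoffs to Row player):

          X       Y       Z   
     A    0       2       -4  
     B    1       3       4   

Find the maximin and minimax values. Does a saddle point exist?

Maximin = 1, Minimax = 1, Saddle: True

Work:
Row minimums: [-4, 1] → maximin = 1
Column maximums: [1, 3, 4] → minimax = 1
Saddle point exists! Game value = 1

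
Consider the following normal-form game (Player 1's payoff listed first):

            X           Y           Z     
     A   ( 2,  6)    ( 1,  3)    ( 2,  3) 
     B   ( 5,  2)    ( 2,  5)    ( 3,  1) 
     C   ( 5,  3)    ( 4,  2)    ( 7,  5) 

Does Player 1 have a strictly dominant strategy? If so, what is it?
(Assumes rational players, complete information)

No strictly dominant strategy exists for Player 1

Work:
A strategy strictly dominates another if it gives a strictly higher payoff against every opponent action. Compare each pair of P1's strategies column-by-column:
  A vs B: [2 vs 5, 1 vs 2, 2 vs 3] → A does not strictly dominate B (column X: 2 ≤ 5)
  A vs C: [2 vs 5, 1 vs 4, 2 vs 7] → A does not strictly dominate C (column X: 2 ≤ 5)
  B vs A: [5 vs 2, 2 vs 1, 3 vs 2] → B strictly dominates A
  B vs C: [5 vs 5, 2 vs 4, 3 vs 7] → B does not strictly dominate C (column X: 5 ≤ 5)
  C vs A: [5 vs 2, 4 vs 1, 7 vs 2] → C strictly dominates A
  C vs B: [5 vs 5, 4 vs 2, 7 vs 3] → C does not strictly dominate B (column X: 5 ≤ 5)
No single strategy strictly dominates all others → no strictly dominant strategy.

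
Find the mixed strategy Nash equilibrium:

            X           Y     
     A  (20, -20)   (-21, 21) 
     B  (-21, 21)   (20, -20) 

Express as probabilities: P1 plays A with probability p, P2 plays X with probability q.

p = 0.5, q = 0.5

Work:
Find probabilities that make opponent indifferent:
P2 chooses q to make P1 indifferent between A and B
P1 chooses p to make P2 indifferent between X and Y
Mixed NE: P1 plays (A: 0.5, B: 0.5), P2 plays (X: 0.5, Y: 0.5)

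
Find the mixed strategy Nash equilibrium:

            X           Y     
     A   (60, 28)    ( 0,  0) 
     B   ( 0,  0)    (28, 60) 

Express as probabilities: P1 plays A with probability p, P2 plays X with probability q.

p = 0.6818, q = 0.3182

Work:
Find probabilities that make opponent indifferent:
P2 chooses q to make P1 indifferent between A and B
P1 chooses p to make P2 indifferent between X and Y
Mixed NE: P1 plays (A: 0.6818, B: 0.3182), P2 plays (X: 0.3182, Y: 0.6818)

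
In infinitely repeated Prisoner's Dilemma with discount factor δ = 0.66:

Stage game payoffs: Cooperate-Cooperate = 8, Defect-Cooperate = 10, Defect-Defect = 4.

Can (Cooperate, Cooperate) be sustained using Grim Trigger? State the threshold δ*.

δ* = 0.3333; since δ = 0.66 ≥ 0.3333, cooperation can be sustained

Work:
For Grim Trigger:
Cooperate forever: 8/(1-δ)
Defect then punished: 10 + 4·δ/(1-δ)
Need: 8/(1-δ) ≥ 10 + 4·δ/(1-δ)
Solving: δ ≥ (T-R)/(T-P) = (10-8)/(10-4) = 0.3333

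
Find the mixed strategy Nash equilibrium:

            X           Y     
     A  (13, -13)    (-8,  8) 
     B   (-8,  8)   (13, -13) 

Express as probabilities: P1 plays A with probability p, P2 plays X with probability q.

p = 0.5, q = 0.5

Work:
Find probabilities that make opponent indifferent:
P2 chooses q to make P1 indifferent between A and B
P1 chooses p to make P2 indifferent between X and Y
Mixed NE: P1 plays (A: 0.5, B: 0.5), P2 plays (X: 0.5, Y: 0.5)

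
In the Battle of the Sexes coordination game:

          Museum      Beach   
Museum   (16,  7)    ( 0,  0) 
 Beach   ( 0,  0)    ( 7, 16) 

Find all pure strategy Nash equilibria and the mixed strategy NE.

Pure NE: (Museum, Museum) and (Beach, Beach); Mixed NE: p = 0.6957, q = 0.3043

Work:
Check pure NE:
(Museum, Museum): (16, 7) - no unilateral deviation beneficial
(Beach, Beach): (7, 16) - no unilateral deviation beneficial
Mixed NE: P1 plays Museum with p = 0.6957, P2 plays Museum with q = 0.3043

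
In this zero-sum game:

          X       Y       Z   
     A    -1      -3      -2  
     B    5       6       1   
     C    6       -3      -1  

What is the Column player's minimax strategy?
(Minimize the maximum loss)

Column should play Z, value = 1

Work:
Column player minimizes Row's maximum payoff:
Column X: max payoff to Row = 6
Column Y: max payoff to Row = 6
Column Z: max payoff to Row = 1
Minimum is 1, achieved by column Z.
Minimax strategy: Z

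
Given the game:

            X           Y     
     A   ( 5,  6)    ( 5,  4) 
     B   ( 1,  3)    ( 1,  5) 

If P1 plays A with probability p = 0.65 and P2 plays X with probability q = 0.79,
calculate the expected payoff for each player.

E[P1] = 3.6, E[P2] = 4.824

Work:
E[P1] = p·q·π₁(A,X) + p·(1-q)·π₁(A,Y) + (1-p)·q·π₁(B,X) + (1-p)·(1-q)·π₁(B,Y)
= 0.65·0.79·5 + 0.65·0.21·5 + 0.35·0.79·1 + 0.35·0.21·1
= 3.6

E[P2] = 4.824 (similar calculation)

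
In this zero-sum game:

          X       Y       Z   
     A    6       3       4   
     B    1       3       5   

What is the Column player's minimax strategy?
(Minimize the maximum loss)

Column should play Y, value = 3

Work:
Column player minimizes Row's maximum payoff:
Column X: max payoff to Row = 6
Column Y: max payoff to Row = 3
Column Z: max payoff to Row = 5
Minimum is 3, achieved by column Y.
Minimax strategy: Y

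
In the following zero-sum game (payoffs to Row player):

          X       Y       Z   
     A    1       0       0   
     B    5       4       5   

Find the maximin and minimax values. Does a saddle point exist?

Maximin = 4, Minimax = 4, Saddle: True

Work:
Row minimums: [0, 4] → maximin = 4
Column maximums: [5, 4, 5] → minimax = 4
Saddle point exists! Game value = 4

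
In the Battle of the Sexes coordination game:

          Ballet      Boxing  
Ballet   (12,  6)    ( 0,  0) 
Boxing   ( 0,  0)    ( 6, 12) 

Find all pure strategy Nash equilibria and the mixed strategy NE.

Pure NE: (Ballet, Ballet) and (Boxing, Boxing); Mixed NE: p = 0.6667, q = 0.3333

Work:
Check pure NE:
(Ballet, Ballet): (12, 6) - no unilateral deviation beneficial
(Boxing, Boxing): (6, 12) - no unilateral deviation beneficial
Mixed NE: P1 plays Ballet with p = 0.6667, P2 plays Ballet with q = 0.3333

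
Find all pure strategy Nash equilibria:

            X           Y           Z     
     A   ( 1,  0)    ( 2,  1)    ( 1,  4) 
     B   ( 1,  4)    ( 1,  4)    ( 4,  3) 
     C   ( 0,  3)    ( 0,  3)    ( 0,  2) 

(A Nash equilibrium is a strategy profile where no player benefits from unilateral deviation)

Nash equilibrium: (B, X)

Work:
Best responses:
  P1 vs X: payoffs [1, 1, 0] → best response A/B (payoff 1)
  P1 vs Y: payoffs [2, 1, 0] → best response A (payoff 2)
  P1 vs Z: payoffs [1, 4, 0] → best response B (payoff 4)
  P2 vs A: payoffs [0, 1, 4] → best response Z (payoff 4)
  P2 vs B: payoffs [4, 4, 3] → best response X/Y (payoff 4)
  P2 vs C: payoffs [3, 3, 2] → best response X/Y (payoff 3)
Mutual best responses: (B,X) → Nash equilibria.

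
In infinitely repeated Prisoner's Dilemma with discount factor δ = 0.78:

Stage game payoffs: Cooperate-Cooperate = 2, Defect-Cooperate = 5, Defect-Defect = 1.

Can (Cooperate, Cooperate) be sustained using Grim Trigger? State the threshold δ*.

δ* = 0.75; since δ = 0.78 ≥ 0.75, cooperation can be sustained

Work:
For Grim Trigger:
Cooperate forever: 2/(1-δ)
Defect then punished: 5 + 1·δ/(1-δ)
Need: 2/(1-δ) ≥ 5 + 1·δ/(1-δ)
Solving: δ ≥ (T-R)/(T-P) = (5-2)/(5-1) = 0.75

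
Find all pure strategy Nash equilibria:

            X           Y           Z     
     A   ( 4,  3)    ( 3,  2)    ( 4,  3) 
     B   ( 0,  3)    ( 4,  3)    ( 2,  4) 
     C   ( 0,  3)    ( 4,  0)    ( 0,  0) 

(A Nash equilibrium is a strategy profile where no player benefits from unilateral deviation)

Nash equilibrium: (A, X), (A, Z)

Work:
Best responses:
  P1 vs X: payoffs [4, 0, 0] → best response A (payoff 4)
  P1 vs Y: payoffs [3, 4, 4] → best response B/C (payoff 4)
  P1 vs Z: payoffs [4, 2, 0] → best response A (payoff 4)
  P2 vs A: payoffs [3, 2, 3] → best response X/Z (payoff 3)
  P2 vs B: payoffs [3, 3, 4] → best response Z (payoff 4)
  P2 vs C: payoffs [3, 0, 0] → best response X (payoff 3)
Mutual best responses: (A,X), (A,Z) → Nash equilibria.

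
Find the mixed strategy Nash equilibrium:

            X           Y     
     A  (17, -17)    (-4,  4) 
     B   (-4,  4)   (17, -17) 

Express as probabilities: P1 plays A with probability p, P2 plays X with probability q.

p = 0.5, q = 0.5

Work:
Find probabilities that make opponent indifferent:
P2 chooses q to make P1 indifferent between A and B
P1 chooses p to make P2 indifferent between X and Y
Mixed NE: P1 plays (A: 0.5, B: 0.5), P2 plays (X: 0.5, Y: 0.5)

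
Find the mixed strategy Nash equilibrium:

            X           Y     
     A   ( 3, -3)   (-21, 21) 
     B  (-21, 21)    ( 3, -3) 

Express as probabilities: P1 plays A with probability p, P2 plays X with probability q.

p = 0.5, q = 0.5

Work:
Find probabilities that make opponent indifferent:
P2 chooses q to make P1 indifferent between A and B
P1 chooses p to make P2 indifferent between X and Y
Mixed NE: P1 plays (A: 0.5, B: 0.5), P2 plays (X: 0.5, Y: 0.5)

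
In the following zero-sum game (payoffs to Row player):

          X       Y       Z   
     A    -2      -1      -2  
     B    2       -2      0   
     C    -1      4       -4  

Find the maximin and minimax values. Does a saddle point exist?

Maximin = -2, Minimax = 0, Saddle: False

Work:
Row minimums: [-2, -2, -4] → maximin = -2
Column maximums: [2, 4, 0] → minimax = 0
No saddle point (maximin ≠ minimax). Mixed strategy needed.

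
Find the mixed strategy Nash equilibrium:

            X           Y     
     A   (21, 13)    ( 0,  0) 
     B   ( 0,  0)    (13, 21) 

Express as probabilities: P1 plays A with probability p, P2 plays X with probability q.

p = 0.6176, q = 0.3824

Work:
Find probabilities that make opponent indifferent:
P2 chooses q to make P1 indifferent between A and B
P1 chooses p to make P2 indifferent between X and Y
Mixed NE: P1 plays (A: 0.6176, B: 0.3824), P2 plays (X: 0.3824, Y: 0.6176)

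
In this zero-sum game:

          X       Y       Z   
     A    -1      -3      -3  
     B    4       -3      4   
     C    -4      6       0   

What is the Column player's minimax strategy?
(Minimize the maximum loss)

Column should play X or Z (all achieve the minimum), value = 4

Work:
Column player minimizes Row's maximum payoff:
Column X: max payoff to Row = 4
Column Y: max payoff to Row = 6
Column Z: max payoff to Row = 4
Minimum is 4, achieved by columns X, Z (tied).
Each of X or Z is a minimax strategy.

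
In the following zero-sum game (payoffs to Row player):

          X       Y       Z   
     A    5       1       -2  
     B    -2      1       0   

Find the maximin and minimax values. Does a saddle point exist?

Maximin = -2, Minimax = 0, Saddle: False

Work:
Row minimums: [-2, -2] → maximin = -2
Column maximums: [5, 1, 0] → minimax = 0
No saddle point (maximin ≠ minimax). Mixed strategy needed.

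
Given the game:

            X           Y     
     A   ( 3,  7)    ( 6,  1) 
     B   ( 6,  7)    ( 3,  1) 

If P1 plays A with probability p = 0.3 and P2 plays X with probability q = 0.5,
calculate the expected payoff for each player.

E[P1] = 4.5, E[P2] = 4.0

Work:
E[P1] = p·q·π₁(A,X) + p·(1-q)·π₁(A,Y) + (1-p)·q·π₁(B,X) + (1-p)·(1-q)·π₁(B,Y)
= 0.3·0.5·3 + 0.3·0.5·6 + 0.7·0.5·6 + 0.7·0.5·3
= 4.5

E[P2] = 4.0 (similar calculation)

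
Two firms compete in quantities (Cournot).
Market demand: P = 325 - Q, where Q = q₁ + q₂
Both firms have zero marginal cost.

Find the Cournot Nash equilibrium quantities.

q₁* = q₂* = 108.33; P* = 108.33

Work:
Profit: π_i = P·q_i = (a - q_i - q_j)·q_i
FOC: ∂π_i/∂q_i = a - 2q_i - q_j = 0
Reaction function: q_i = (325 - q_j)/2
Symmetry: q* = 325/3 = 108.33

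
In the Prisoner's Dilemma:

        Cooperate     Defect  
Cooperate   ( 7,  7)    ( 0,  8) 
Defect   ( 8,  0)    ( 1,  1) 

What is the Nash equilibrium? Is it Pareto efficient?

(Defect, Defect) is NE; not Pareto efficient

Work:
Defect dominates Cooperate for both players:
If P2 cooperates: Defect (8) > Cooperate (7)
If P2 defects: Defect (1) > Cooperate (0)
NE: (Defect, Defect) with payoff (1, 1)
But (Cooperate, Cooperate) = (7, 7) Pareto dominates (1, 1)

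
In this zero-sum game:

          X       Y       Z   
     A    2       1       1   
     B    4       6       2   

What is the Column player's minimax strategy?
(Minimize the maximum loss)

Column should play Z, value = 2

Work:
Column player minimizes Row's maximum payoff:
Column X: max payoff to Row = 4
Column Y: max payoff to Row = 6
Column Z: max payoff to Row = 2
Minimum is 2, achieved by column Z.
Minimax strategy: Z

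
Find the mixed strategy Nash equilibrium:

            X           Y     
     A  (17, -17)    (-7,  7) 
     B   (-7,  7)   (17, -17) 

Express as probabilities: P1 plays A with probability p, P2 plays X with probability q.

p = 0.5, q = 0.5

Work:
Find probabilities that make opponent indifferent:
P2 chooses q to make P1 indifferent between A and B
P1 chooses p to make P2 indifferent between X and Y
Mixed NE: P1 plays (A: 0.5, B: 0.5), P2 plays (X: 0.5, Y: 0.5)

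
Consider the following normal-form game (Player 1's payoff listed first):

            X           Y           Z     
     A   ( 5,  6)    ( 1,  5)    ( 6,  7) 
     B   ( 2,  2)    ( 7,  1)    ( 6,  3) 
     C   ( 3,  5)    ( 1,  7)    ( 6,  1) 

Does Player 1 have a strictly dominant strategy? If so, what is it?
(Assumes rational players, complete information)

No strictly dominant strategy exists for Player 1

Work:
A strategy strictly dominates another if it gives a strictly higher payoff against every opponent action. Compare each pair of P1's strategies column-by-column:
  A vs B: [5 vs 2, 1 vs 7, 6 vs 6] → A does not strictly dominate B (column Y: 1 ≤ 7)
  A vs C: [5 vs 3, 1 vs 1, 6 vs 6] → A does not strictly dominate C (column Y: 1 ≤ 1)
  B vs A: [2 vs 5, 7 vs 1, 6 vs 6] → B does not strictly dominate A (column X: 2 ≤ 5)
  B vs C: [2 vs 3, 7 vs 1, 6 vs 6] → B does not strictly dominate C (column X: 2 ≤ 3)
  C vs A: [3 vs 5, 1 vs 1, 6 vs 6] → C does not strictly dominate A (column X: 3 ≤ 5)
  C vs B: [3 vs 2, 1 vs 7, 6 vs 6] → C does not strictly dominate B (column Y: 1 ≤ 7)
No single strategy strictly dominates all others → no strictly dominant strategy.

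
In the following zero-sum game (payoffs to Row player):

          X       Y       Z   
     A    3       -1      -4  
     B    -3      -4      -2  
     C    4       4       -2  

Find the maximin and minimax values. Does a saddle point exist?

Maximin = -2, Minimax = -2, Saddle: True

Work:
Row minimums: [-4, -4, -2] → maximin = -2
Column maximums: [4, 4, -2] → minimax = -2
Saddle point exists! Game value = -2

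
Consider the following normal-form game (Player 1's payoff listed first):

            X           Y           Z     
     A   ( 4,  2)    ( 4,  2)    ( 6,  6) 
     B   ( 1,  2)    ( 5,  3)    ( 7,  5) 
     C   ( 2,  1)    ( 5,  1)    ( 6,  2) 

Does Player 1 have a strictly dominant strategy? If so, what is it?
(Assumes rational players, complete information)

No strictly dominant strategy exists for Player 1

Work:
A strategy strictly dominates another if it gives a strictly higher payoff against every opponent action. Compare each pair of P1's strategies column-by-column:
  A vs B: [4 vs 1, 4 vs 5, 6 vs 7] → A does not strictly dominate B (column Y: 4 ≤ 5)
  A vs C: [4 vs 2, 4 vs 5, 6 vs 6] → A does not strictly dominate C (column Y: 4 ≤ 5)
  B vs A: [1 vs 4, 5 vs 4, 7 vs 6] → B does not strictly dominate A (column X: 1 ≤ 4)
  B vs C: [1 vs 2, 5 vs 5, 7 vs 6] → B does not strictly dominate C (column X: 1 ≤ 2)
  C vs A: [2 vs 4, 5 vs 4, 6 vs 6] → C does not strictly dominate A (column X: 2 ≤ 4)
  C vs B: [2 vs 1, 5 vs 5, 6 vs 7] → C does not strictly dominate B (column Y: 5 ≤ 5)
No single strategy strictly dominates all others → no strictly dominant strategy.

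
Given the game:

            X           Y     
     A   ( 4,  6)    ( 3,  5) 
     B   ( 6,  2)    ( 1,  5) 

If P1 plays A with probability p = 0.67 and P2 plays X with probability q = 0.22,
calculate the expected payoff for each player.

E[P1] = 2.8504, E[P2] = 4.9296

Work:
E[P1] = p·q·π₁(A,X) + p·(1-q)·π₁(A,Y) + (1-p)·q·π₁(B,X) + (1-p)·(1-q)·π₁(B,Y)
= 0.67·0.22·4 + 0.67·0.78·3 + 0.33·0.22·6 + 0.33·0.78·1
= 2.8504

E[P2] = 4.9296 (similar calculation)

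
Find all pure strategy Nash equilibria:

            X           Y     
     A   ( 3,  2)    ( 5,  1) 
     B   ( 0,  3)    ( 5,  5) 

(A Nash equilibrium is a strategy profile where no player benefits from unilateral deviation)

Nash equilibrium: (A, X), (B, Y)

Work:
Best responses:
  P1 vs X: payoffs [3, 0] → best response A (payoff 3)
  P1 vs Y: payoffs [5, 5] → best response A/B (payoff 5)
  P2 vs A: payoffs [2, 1] → best response X (payoff 2)
  P2 vs B: payoffs [3, 5] → best response Y (payoff 5)
Mutual best responses: (A,X), (B,Y) → Nash equilibria.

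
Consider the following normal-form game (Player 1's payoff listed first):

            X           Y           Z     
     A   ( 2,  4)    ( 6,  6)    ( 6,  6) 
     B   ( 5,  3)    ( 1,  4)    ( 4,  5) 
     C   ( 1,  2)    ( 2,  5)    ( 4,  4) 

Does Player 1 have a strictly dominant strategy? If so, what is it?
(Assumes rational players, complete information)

No strictly dominant strategy exists for Player 1

Work:
A strategy strictly dominates another if it gives a strictly higher payoff against every opponent action. Compare each pair of P1's strategies column-by-column:
  A vs B: [2 vs 5, 6 vs 1, 6 vs 4] → A does not strictly dominate B (column X: 2 ≤ 5)
  A vs C: [2 vs 1, 6 vs 2, 6 vs 4] → A strictly dominates C
  B vs A: [5 vs 2, 1 vs 6, 4 vs 6] → B does not strictly dominate A (column Y: 1 ≤ 6)
  B vs C: [5 vs 1, 1 vs 2, 4 vs 4] → B does not strictly dominate C (column Y: 1 ≤ 2)
  C vs A: [1 vs 2, 2 vs 6, 4 vs 6] → C does not strictly dominate A (column X: 1 ≤ 2)
  C vs B: [1 vs 5, 2 vs 1, 4 vs 4] → C does not strictly dominate B (column X: 1 ≤ 5)
No single strategy strictly dominates all others → no strictly dominant strategy.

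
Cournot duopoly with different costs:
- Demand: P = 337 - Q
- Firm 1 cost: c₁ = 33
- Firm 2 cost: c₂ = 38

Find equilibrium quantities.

q₁* = 103.0, q₂* = 98.0

Work:
Reaction: q₁ = (337 - 33 - q₂)/2
Reaction: q₂ = (337 - 38 - q₁)/2
Solve simultaneously:
q₁* = (337 - 2×33 + 38)/3 = 103.0
q₂* = (337 - 2×38 + 33)/3 = 98.0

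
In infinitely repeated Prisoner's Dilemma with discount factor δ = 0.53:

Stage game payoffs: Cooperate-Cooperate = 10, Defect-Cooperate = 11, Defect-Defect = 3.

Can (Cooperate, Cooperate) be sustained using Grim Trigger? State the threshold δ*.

δ* = 0.125; since δ = 0.53 ≥ 0.125, cooperation can be sustained

Work:
For Grim Trigger:
Cooperate forever: 10/(1-δ)
Defect then punished: 11 + 3·δ/(1-δ)
Need: 10/(1-δ) ≥ 11 + 3·δ/(1-δ)
Solving: δ ≥ (T-R)/(T-P) = (11-10)/(11-3) = 0.125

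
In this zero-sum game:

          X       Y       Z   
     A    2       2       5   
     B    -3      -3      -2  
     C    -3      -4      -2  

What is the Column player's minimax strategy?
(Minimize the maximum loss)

Column should play X or Y (all achieve the minimum), value = 2

Work:
Column player minimizes Row's maximum payoff:
Column X: max payoff to Row = 2
Column Y: max payoff to Row = 2
Column Z: max payoff to Row = 5
Minimum is 2, achieved by columns X, Y (tied).
Each of X or Y is a minimax strategy.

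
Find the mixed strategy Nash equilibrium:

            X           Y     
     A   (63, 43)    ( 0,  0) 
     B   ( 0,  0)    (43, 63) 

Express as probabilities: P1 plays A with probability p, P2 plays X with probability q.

p = 0.5943, q = 0.4057

Work:
Find probabilities that make opponent indifferent:
P2 chooses q to make P1 indifferent between A and B
P1 chooses p to make P2 indifferent between X and Y
Mixed NE: P1 plays (A: 0.5943, B: 0.4057), P2 plays (X: 0.4057, Y: 0.5943)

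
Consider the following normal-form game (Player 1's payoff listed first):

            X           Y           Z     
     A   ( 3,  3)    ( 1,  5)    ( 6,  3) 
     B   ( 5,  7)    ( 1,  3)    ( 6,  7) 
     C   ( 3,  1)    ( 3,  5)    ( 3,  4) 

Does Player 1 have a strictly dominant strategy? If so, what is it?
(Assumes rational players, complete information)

No strictly dominant strategy exists for Player 1

Work:
A strategy strictly dominates another if it gives a strictly higher payoff against every opponent action. Compare each pair of P1's strategies column-by-column:
  A vs B: [3 vs 5, 1 vs 1, 6 vs 6] → A does not strictly dominate B (column X: 3 ≤ 5)
  A vs C: [3 vs 3, 1 vs 3, 6 vs 3] → A does not strictly dominate C (column X: 3 ≤ 3)
  B vs A: [5 vs 3, 1 vs 1, 6 vs 6] → B does not strictly dominate A (column Y: 1 ≤ 1)
  B vs C: [5 vs 3, 1 vs 3, 6 vs 3] → B does not strictly dominate C (column Y: 1 ≤ 3)
  C vs A: [3 vs 3, 3 vs 1, 3 vs 6] → C does not strictly dominate A (column X: 3 ≤ 3)
  C vs B: [3 vs 5, 3 vs 1, 3 vs 6] → C does not strictly dominate B (column X: 3 ≤ 5)
No single strategy strictly dominates all others → no strictly dominant strategy.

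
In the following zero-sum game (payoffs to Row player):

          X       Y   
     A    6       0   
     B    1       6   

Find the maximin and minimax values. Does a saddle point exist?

Maximin = 1, Minimax = 6, Saddle: False

Work:
Row minimums: [0, 1] → maximin = 1
Column maximums: [6, 6] → minimax = 6
No saddle point (maximin ≠ minimax). Mixed strategy needed.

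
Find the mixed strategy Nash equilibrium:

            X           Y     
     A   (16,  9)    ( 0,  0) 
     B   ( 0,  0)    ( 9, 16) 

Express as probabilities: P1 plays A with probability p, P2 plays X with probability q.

p = 0.64, q = 0.36

Work:
Find probabilities that make opponent indifferent:
P2 chooses q to make P1 indifferent between A and B
P1 chooses p to make P2 indifferent between X and Y
Mixed NE: P1 plays (A: 0.64, B: 0.36), P2 plays (X: 0.36, Y: 0.64)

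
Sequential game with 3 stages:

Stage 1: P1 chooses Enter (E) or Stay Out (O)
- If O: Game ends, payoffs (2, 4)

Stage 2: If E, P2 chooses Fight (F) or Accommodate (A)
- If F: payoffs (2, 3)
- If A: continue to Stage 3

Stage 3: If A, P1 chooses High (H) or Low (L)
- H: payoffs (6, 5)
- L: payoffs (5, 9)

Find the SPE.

SPE: (E, A, H); Outcome (6, 5)

Work:
Stage 3: P1 chooses H (6 vs 5)
Stage 2: P2: F->3, A->5 (anticipating H). Choose A
Stage 1: P1: O->2, E->6 (anticipating A, H). Choose E
SPE path: E -> A -> H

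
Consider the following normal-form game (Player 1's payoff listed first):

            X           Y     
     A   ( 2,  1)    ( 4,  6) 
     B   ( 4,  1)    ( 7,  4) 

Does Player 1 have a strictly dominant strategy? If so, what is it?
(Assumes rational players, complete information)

Yes, Player 1's strictly dominant strategy is B

Work:
A strategy strictly dominates another if it gives a strictly higher payoff against every opponent action. Compare each pair of P1's strategies column-by-column:
  A vs B: [2 vs 4, 4 vs 7] → A does not strictly dominate B (column X: 2 ≤ 4)
  B vs A: [4 vs 2, 7 vs 4] → B strictly dominates A
B strictly dominates every other strategy → strictly dominant.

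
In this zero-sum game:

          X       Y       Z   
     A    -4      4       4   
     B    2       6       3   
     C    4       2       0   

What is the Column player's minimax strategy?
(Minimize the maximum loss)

Column should play X or Z (all achieve the minimum), value = 4

Work:
Column player minimizes Row's maximum payoff:
Column X: max payoff to Row = 4
Column Y: max payoff to Row = 6
Column Z: max payoff to Row = 4
Minimum is 4, achieved by columns X, Z (tied).
Each of X or Z is a minimax strategy.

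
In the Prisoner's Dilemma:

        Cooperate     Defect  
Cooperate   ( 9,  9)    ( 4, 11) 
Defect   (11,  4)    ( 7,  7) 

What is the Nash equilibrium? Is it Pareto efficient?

(Defect, Defect) is NE; not Pareto efficient

Work:
Defect dominates Cooperate for both players:
If P2 cooperates: Defect (11) > Cooperate (9)
If P2 defects: Defect (7) > Cooperate (4)
NE: (Defect, Defect) with payoff (7, 7)
But (Cooperate, Cooperate) = (9, 9) Pareto dominates (7, 7)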